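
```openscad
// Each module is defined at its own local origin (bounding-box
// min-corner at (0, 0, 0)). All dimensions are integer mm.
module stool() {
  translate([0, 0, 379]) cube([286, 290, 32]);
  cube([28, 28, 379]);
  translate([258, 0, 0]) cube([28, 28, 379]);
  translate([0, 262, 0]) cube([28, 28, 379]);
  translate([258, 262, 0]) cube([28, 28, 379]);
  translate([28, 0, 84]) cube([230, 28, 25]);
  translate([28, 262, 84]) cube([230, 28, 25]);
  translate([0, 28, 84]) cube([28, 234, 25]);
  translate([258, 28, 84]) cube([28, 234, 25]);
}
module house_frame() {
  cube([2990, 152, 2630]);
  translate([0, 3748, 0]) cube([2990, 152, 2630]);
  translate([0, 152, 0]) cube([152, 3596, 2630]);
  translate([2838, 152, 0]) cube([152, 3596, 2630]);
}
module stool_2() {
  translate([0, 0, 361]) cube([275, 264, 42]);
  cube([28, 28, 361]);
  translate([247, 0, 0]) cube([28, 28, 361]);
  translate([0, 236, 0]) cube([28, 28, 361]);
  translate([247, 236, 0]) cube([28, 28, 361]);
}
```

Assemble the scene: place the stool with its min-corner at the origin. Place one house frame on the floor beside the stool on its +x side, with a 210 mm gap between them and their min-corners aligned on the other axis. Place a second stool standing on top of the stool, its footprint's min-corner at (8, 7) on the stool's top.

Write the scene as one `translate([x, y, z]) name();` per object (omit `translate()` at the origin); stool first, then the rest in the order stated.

stool();
translate([496, 0, 0]) house_frame();
translate([8, 7, 411]) stool_2();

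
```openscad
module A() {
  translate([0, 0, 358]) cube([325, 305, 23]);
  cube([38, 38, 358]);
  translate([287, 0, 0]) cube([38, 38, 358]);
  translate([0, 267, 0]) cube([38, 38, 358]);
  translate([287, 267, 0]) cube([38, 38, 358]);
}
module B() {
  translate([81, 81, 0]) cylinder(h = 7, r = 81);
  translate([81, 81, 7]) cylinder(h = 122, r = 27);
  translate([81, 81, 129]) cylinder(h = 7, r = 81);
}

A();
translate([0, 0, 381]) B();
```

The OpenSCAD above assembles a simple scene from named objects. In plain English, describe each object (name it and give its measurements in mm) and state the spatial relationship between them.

A is a four-legged stool. The seat is 325×305 mm, 23 mm thick, top at z = 381 mm. It stands on four square legs, each 38×38 mm in cross-section, from z = 0 to the seat underside, each flush with a corner of the seat.

B is a spool: two coaxial disc flanges of radius 81 mm and thickness 7 mm, joined by a core cylinder of radius 27 mm and height 122 mm. The lower flange rests on z = 0 and the three cylinders share a vertical axis.

The spool is on top of the stool.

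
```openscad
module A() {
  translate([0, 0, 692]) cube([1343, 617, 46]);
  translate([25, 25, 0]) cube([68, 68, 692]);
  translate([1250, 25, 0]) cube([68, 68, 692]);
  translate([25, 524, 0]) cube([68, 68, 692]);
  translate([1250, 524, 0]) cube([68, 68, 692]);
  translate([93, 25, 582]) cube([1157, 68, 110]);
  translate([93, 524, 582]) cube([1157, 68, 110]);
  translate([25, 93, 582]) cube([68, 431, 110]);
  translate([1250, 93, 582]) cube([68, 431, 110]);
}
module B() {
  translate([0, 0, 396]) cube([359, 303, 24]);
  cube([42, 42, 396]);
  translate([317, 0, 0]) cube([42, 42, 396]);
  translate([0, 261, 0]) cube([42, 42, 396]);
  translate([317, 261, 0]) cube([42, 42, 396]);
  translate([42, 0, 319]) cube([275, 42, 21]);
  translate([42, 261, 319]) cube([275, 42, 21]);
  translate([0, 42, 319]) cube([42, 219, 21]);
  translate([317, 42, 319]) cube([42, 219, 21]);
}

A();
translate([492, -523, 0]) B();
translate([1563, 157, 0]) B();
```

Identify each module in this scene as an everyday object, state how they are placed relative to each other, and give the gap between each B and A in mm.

Each stool's nearest face is 220 mm from the table's bounding box.

A is a table. B is a stool. Two stools sit around the table at the −y, +x sides. The gap between each stool and the table is 220 mm.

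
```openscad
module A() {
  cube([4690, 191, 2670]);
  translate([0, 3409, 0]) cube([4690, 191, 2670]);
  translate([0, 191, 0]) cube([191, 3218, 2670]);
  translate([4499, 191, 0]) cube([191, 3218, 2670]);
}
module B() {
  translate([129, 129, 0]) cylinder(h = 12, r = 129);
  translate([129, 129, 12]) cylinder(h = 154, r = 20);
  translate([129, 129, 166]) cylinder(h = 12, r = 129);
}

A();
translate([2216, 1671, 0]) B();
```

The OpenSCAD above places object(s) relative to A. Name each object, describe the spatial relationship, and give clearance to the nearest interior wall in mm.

A is a house frame. B is a spool. The spool sits inside the house frame, centred. The clearance to the nearest interior wall is 1480 mm.

Clearances: x = 2025, y = 1480; minimum 1480 mm.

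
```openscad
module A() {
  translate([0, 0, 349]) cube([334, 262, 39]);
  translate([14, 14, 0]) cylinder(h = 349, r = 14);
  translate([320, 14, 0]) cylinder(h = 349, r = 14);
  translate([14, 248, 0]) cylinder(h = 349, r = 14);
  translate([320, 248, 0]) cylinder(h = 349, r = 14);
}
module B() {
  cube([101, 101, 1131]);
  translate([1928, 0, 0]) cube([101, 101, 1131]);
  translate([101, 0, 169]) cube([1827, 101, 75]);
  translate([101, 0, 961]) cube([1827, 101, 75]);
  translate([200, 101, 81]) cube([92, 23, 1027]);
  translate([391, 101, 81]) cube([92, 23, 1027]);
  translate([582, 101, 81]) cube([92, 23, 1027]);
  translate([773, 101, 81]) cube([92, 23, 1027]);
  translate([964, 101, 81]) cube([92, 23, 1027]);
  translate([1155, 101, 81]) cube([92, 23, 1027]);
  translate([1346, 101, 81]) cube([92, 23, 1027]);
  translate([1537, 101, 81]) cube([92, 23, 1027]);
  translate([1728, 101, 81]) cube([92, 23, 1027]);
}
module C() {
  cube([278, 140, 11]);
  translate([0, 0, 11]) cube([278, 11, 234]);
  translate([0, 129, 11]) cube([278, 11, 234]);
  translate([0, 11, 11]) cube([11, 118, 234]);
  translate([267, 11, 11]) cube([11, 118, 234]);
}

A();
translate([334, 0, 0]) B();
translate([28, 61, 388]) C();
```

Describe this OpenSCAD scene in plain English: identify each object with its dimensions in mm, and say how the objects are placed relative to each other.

A is a four-legged stool. The seat is 334×262 mm, 39 mm thick, top at z = 388 mm. It stands on four round legs, each 28 mm in diameter, from z = 0 to the seat underside, each leg's axis is inset half a diameter from the nearest pair of seat edges (so the leg's bounding box is flush with the corner).

B is a fence section. Two 101×101 mm posts, 1131 mm tall, stand on the floor with a clear span of 1827 mm between their inner faces. Two horizontal rails of 101×75 mm section span the gap between the posts with their undersides at z = 169 mm and z = 961 mm, flush with the posts' −y face. 9 pickets, each 92 mm wide, 23 mm thick and 1027 mm tall, are fixed to the +y face of the rails with their bottoms at z = 81 mm, evenly spaced across the span with equal gaps (rounded down to the nearest mm) at the −x end and between each pair — any rounding remainder accumulates at the +x end.

C is an open storage box with external size 278×140×245 mm and wall thickness 11 mm (the base is also 11 mm thick). The base covers the whole footprint; the four walls stand on the base, with the y-facing walls full-width and the x-facing walls fitting between their inner faces.

The fence section is against the stool's +x side, with their −y faces flush. The open box is on top of the stool, centred.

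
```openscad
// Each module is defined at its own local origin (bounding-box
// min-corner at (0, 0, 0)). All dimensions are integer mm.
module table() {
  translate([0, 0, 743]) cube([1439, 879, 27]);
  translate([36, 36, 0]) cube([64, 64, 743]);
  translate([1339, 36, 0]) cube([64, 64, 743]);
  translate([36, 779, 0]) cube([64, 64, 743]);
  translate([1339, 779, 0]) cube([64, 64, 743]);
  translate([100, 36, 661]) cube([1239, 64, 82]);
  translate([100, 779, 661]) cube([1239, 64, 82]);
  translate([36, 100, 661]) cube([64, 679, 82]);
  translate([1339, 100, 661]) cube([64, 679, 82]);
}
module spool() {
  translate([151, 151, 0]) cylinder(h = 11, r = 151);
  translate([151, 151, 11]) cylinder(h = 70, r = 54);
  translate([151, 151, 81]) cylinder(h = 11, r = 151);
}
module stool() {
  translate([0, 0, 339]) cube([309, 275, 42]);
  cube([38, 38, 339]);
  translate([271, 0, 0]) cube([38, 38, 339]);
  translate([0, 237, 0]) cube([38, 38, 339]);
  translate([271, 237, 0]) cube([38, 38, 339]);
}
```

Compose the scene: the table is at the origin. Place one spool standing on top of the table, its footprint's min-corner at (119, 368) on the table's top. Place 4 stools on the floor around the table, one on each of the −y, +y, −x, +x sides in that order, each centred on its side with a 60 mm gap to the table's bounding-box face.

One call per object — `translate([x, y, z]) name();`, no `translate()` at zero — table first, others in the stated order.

table();
translate([119, 368, 770]) spool();
translate([565, -335, 0]) stool();
translate([565, 939, 0]) stool();
translate([-369, 302, 0]) stool();
translate([1499, 302, 0]) stool();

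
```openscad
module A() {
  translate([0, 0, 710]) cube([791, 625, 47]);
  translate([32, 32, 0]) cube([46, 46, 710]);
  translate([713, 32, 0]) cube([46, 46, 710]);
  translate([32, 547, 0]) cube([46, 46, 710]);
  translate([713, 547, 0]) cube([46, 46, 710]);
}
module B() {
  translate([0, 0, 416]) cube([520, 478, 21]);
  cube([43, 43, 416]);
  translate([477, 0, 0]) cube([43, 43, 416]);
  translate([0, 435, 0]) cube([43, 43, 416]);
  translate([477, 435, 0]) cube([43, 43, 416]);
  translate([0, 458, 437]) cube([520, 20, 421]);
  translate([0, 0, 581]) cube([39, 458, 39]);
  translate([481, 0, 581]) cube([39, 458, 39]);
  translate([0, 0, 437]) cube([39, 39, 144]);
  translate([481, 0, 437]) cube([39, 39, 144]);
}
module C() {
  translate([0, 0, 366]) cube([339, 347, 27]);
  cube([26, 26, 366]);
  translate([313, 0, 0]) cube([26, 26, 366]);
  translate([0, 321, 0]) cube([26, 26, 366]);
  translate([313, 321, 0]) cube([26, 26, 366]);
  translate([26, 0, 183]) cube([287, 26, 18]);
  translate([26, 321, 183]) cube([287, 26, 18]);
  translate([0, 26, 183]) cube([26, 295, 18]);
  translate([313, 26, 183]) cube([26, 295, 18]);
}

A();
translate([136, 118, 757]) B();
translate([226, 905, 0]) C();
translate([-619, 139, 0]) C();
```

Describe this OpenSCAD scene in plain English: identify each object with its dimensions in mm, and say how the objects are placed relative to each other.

A is a table: top 791 mm (x) × 625 mm (y), 47 mm thick, upper face at z = 757 mm, on four 46×46 mm square legs, each inset 32 mm from the nearest pair of top edges, running from z = 0 to the bottom of the top.

B is a chair: 520×478 mm seat, 21 mm thick, top at z = 437 mm, on four 43 mm square corner legs flush with the seat edges. A 20 mm thick backrest slab spans the full seat width, extending 421 mm above the seat top, its back face flush with the seat's +y edge. Two armrests of 39×39 mm section run along each side from the seat's front edge to the front of the backrest, top faces 183 mm above the seat top and outer faces flush with the seat's x-edges; a 39×39 mm post under the front of each armrest stands on the seat at the front corner.

C is a simple wooden stool: a rectangular seat 339 mm (x) by 347 mm (y), 27 mm thick, top face at z = 393 mm, on four square legs, each 26×26 mm in cross-section. The legs rest on z = 0, each flush with a corner of the seat. Four stretchers, 26 mm wide and 18 mm tall, connect adjacent legs with their undersides at z = 183 mm, each running between the inner faces of the legs it joins and aligned with the legs' outer faces on the other axis.

The chair is on top of the table. Two stools sit around the table at the +y, −x sides.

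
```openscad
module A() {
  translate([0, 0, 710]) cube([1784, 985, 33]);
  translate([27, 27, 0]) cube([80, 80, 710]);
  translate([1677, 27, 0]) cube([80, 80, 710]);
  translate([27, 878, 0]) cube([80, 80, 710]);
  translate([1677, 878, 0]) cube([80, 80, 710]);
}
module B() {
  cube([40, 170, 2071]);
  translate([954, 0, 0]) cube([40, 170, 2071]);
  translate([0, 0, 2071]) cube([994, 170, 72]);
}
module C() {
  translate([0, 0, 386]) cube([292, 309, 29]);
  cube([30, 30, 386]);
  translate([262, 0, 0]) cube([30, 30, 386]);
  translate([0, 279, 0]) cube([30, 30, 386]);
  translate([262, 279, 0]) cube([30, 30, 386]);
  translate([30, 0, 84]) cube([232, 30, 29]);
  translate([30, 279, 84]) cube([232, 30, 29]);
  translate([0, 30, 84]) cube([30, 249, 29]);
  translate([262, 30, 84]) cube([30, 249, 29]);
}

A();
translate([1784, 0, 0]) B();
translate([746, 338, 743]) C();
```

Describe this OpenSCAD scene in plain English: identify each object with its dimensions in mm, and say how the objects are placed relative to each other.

A is a table: top 1784 mm (x) × 985 mm (y), 33 mm thick, upper face at z = 743 mm, on four 80×80 mm square legs, each inset 27 mm from the nearest pair of top edges, running from z = 0 to the bottom of the top.

B is a door frame. The clear opening is 914 mm wide and 2071 mm high. Two 40 mm wide jambs, 170 mm deep, stand either side of the opening from the floor to the top of the opening. A 72 mm thick head sits across the top of both jambs, spanning the full outside width of the frame.

C is a four-legged stool. The seat is 292×309 mm, 29 mm thick, top at z = 415 mm. It stands on four square legs, each 30×30 mm in cross-section, from z = 0 to the seat underside, each flush with a corner of the seat. Four stretchers, 30 mm wide and 29 mm tall, connect adjacent legs with their undersides at z = 84 mm, each running between the inner faces of the legs it joins and aligned with the legs' outer faces on the other axis.

The door frame is against the table's +x side, with their −y faces flush. The stool is on top of the table, centred.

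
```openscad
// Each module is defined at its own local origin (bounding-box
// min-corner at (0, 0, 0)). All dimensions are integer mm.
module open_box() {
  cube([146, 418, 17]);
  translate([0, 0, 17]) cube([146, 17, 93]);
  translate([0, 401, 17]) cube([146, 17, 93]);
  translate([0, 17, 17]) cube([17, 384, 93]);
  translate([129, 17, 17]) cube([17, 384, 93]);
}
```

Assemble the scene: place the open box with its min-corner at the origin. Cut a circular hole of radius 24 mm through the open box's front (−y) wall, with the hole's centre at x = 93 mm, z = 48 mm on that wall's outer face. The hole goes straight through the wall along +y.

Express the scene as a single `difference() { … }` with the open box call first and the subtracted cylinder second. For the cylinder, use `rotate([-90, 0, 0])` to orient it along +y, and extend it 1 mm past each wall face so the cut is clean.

difference() {
  open_box();
  translate([93, -1, 48]) rotate([-90, 0, 0]) cylinder(h = 19, r = 24);
}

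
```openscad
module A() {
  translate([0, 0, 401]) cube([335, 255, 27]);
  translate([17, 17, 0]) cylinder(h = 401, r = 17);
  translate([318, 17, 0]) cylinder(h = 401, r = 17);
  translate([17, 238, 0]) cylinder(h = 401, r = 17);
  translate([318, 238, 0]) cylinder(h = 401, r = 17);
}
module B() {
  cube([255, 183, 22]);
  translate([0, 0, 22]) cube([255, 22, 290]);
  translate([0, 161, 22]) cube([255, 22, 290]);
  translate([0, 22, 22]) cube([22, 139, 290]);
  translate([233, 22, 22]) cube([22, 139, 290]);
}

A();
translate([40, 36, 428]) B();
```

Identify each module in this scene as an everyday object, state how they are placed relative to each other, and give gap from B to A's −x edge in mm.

A is a stool. B is an open box. The open box is on top of the stool, centred. The gap from the open box to the stool's −x edge is 40 mm.

The open box's min-x is at 40; the stool's min-x is 0; gap = 40 mm.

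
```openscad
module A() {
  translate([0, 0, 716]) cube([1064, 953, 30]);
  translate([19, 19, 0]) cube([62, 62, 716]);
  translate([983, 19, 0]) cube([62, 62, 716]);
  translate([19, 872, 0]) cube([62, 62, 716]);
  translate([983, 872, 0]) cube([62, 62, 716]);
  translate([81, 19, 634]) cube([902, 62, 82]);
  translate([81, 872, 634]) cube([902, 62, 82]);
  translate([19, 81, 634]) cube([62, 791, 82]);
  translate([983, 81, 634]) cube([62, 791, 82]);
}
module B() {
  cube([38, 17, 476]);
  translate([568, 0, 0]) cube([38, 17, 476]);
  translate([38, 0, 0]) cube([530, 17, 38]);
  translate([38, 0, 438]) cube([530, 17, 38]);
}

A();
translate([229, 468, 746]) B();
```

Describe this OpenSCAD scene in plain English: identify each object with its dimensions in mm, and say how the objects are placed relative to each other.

A is a table: top 1064 mm (x) × 953 mm (y), 30 mm thick, upper face at z = 746 mm, on four 62×62 mm square legs, each inset 19 mm from the nearest pair of top edges, running from z = 0 to the bottom of the top. Four apron rails, 62 mm thick and 82 mm tall, run between adjacent legs with their top edges flush with the underside of the top and their outer faces flush with the legs' outer faces.

B is a rectangular picture frame lying in the x–z plane (depth along y). The opening is 530 mm wide (x) by 400 mm tall (z), surrounded by a border 38 mm wide on all four sides. The frame is 17 mm deep and is made of two full-height vertical stiles with two horizontal rails fitted between them.

The picture frame is on top of the table, centred.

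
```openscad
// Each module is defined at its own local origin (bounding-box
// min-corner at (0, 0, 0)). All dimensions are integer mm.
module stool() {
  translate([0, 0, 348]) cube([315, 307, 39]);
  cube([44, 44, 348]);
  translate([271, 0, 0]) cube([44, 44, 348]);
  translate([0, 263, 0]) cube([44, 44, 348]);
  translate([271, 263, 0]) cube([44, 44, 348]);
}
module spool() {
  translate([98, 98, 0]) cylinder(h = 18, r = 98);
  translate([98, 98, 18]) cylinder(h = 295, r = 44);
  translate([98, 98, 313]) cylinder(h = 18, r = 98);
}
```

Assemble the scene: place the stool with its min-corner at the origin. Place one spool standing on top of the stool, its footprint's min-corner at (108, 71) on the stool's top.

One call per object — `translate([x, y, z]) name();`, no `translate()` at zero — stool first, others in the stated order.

stool();
translate([108, 71, 387]) spool();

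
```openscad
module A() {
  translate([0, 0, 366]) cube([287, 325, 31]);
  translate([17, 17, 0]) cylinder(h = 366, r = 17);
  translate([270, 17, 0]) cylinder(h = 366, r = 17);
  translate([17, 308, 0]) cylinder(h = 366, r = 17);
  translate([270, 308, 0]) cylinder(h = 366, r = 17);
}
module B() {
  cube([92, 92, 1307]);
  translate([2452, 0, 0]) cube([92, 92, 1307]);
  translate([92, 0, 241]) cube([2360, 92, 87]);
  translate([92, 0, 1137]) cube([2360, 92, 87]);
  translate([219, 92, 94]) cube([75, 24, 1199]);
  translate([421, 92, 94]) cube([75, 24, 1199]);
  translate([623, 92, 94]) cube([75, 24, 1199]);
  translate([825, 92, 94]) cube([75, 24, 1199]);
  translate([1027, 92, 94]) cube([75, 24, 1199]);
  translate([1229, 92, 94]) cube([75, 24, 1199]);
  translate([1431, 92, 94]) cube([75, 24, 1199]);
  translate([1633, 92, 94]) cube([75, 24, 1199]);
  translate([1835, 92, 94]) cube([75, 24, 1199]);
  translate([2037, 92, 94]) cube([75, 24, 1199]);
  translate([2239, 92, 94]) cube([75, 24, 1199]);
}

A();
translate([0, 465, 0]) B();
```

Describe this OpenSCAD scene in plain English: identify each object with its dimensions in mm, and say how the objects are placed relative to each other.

A is a four-legged stool. The seat is 287×325 mm, 31 mm thick, top at z = 397 mm. It stands on four round legs, each 34 mm in diameter, from z = 0 to the seat underside, each leg's axis is inset half a diameter from the nearest pair of seat edges (so the leg's bounding box is flush with the corner).

B is a fence section. Two 92×92 mm posts, 1307 mm tall, stand on the floor with a clear span of 2360 mm between their inner faces. Two horizontal rails of 92×87 mm section span the gap between the posts with their undersides at z = 241 mm and z = 1137 mm, flush with the posts' −y face. 11 pickets, each 75 mm wide, 24 mm thick and 1199 mm tall, are fixed to the +y face of the rails with their bottoms at z = 94 mm, evenly spaced across the span with equal gaps (rounded down to the nearest mm) at the −x end and between each pair — any rounding remainder accumulates at the +x end.

The fence section is on the floor beside the stool on its +y side.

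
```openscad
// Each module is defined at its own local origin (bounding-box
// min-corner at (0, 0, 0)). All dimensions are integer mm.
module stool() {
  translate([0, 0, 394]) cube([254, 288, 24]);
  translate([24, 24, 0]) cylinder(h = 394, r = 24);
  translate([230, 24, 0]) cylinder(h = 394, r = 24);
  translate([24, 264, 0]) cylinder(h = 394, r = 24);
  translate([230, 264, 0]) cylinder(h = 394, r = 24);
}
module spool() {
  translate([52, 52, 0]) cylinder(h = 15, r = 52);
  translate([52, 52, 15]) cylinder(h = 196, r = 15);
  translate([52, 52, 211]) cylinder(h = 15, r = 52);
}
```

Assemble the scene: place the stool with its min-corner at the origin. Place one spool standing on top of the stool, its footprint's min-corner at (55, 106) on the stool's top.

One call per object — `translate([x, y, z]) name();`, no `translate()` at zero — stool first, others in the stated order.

stool();
translate([55, 106, 418]) spool();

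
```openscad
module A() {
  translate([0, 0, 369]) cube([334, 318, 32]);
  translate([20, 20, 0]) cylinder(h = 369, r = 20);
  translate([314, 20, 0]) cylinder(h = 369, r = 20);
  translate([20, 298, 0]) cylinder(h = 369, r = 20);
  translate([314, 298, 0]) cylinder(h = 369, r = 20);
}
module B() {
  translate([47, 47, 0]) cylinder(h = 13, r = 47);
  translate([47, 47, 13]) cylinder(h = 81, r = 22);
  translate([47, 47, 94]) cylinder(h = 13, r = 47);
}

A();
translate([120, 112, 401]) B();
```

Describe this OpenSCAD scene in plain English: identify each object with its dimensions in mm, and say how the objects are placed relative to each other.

A is a four-legged stool. The seat is a 334×318×32 mm slab whose top surface is at z = 401 mm; four round legs, each 40 mm in diameter, run from the floor (z = 0) to the underside of the seat, each leg's axis is inset half a diameter from the nearest pair of seat edges (so the leg's bounding box is flush with the corner).

B is a spool: two coaxial disc flanges of radius 47 mm and thickness 13 mm, joined by a core cylinder of radius 22 mm and height 81 mm. The lower flange rests on z = 0 and the three cylinders share a vertical axis.

The spool is on top of the stool, centred.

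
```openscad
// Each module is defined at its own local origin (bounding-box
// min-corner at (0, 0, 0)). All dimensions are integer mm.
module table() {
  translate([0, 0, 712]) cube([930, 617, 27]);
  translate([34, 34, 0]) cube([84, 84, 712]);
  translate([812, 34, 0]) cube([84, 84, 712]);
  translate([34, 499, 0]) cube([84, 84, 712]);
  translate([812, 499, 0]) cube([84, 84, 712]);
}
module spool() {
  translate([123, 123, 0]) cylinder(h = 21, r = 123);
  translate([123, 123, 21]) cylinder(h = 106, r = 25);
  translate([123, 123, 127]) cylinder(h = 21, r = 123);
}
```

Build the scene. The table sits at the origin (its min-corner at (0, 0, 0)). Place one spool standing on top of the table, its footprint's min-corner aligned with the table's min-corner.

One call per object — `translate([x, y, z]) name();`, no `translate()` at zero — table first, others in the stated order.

table();
translate([0, 0, 739]) spool();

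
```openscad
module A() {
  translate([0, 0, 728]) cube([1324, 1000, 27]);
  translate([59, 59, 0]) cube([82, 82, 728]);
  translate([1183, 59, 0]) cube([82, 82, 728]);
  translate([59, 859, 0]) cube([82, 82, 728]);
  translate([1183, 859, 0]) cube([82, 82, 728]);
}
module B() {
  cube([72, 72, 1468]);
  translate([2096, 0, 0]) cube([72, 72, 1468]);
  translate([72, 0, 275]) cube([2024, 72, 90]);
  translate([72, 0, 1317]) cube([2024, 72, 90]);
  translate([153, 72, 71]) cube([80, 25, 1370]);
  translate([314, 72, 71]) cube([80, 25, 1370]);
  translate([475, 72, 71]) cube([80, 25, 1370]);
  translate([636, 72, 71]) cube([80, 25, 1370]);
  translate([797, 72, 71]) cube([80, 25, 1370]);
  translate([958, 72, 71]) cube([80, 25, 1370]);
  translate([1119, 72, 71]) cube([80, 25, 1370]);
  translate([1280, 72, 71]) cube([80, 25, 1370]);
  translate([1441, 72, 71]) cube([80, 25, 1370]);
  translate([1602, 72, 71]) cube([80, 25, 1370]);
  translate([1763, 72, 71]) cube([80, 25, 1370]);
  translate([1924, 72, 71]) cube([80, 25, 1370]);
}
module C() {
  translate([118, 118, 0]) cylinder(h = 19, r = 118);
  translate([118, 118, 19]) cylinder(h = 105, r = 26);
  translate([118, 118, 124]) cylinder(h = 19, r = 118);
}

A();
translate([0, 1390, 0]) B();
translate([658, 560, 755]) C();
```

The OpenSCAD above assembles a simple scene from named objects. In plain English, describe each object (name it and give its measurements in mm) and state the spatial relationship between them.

A is a table with a 1324×1000 mm rectangular top, 27 mm thick, top surface at z = 755 mm, supported by four 82×82 mm square legs, each inset 59 mm from the nearest pair of top edges, running from the floor.

B is a fence section. Two 72×72 mm posts, 1468 mm tall, stand on the floor with a clear span of 2024 mm between their inner faces. Two horizontal rails of 72×90 mm section span the gap between the posts with their undersides at z = 275 mm and z = 1317 mm, flush with the posts' −y face. 12 pickets, each 80 mm wide, 25 mm thick and 1370 mm tall, are fixed to the +y face of the rails with their bottoms at z = 71 mm, evenly spaced across the span with equal gaps (rounded down to the nearest mm) at the −x end and between each pair — any rounding remainder accumulates at the +x end.

C is a spool: two coaxial disc flanges of radius 118 mm and thickness 19 mm, joined by a core cylinder of radius 26 mm and height 105 mm. The lower flange rests on z = 0 and the three cylinders share a vertical axis.

The fence section is on the floor beside the table on its +y side. The spool is on top of the table.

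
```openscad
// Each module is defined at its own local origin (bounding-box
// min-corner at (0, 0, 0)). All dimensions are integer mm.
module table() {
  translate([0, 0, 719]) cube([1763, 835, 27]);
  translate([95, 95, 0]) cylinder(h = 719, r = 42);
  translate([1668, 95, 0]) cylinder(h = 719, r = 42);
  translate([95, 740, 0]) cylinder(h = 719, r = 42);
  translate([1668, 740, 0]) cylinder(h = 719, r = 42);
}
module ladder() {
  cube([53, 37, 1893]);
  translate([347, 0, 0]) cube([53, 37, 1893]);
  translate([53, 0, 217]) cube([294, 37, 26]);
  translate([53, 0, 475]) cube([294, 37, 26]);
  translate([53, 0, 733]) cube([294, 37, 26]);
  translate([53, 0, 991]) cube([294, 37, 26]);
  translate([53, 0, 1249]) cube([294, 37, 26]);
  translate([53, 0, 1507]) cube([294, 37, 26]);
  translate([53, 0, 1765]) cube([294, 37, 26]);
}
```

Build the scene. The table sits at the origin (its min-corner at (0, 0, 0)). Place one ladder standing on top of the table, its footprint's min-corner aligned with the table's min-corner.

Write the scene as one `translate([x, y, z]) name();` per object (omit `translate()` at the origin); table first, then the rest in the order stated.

table();
translate([0, 0, 746]) ladder();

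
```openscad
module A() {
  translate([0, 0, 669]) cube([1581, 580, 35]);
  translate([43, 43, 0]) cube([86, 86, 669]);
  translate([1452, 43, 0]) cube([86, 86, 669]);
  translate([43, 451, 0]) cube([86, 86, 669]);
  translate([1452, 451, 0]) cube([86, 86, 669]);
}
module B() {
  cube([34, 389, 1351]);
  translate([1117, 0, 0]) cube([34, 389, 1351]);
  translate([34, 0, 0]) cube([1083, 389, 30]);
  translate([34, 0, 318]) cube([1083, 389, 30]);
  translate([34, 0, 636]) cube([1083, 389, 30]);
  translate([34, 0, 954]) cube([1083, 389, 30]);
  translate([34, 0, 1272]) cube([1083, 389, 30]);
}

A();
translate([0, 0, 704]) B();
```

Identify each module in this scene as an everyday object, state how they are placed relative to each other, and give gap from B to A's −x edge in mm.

A is a table. B is a bookshelf. The bookshelf is on top of the table. The gap from the bookshelf to the table's −x edge is 0 mm.

The bookshelf's min-x is at 0; the table's min-x is 0; gap = 0 mm.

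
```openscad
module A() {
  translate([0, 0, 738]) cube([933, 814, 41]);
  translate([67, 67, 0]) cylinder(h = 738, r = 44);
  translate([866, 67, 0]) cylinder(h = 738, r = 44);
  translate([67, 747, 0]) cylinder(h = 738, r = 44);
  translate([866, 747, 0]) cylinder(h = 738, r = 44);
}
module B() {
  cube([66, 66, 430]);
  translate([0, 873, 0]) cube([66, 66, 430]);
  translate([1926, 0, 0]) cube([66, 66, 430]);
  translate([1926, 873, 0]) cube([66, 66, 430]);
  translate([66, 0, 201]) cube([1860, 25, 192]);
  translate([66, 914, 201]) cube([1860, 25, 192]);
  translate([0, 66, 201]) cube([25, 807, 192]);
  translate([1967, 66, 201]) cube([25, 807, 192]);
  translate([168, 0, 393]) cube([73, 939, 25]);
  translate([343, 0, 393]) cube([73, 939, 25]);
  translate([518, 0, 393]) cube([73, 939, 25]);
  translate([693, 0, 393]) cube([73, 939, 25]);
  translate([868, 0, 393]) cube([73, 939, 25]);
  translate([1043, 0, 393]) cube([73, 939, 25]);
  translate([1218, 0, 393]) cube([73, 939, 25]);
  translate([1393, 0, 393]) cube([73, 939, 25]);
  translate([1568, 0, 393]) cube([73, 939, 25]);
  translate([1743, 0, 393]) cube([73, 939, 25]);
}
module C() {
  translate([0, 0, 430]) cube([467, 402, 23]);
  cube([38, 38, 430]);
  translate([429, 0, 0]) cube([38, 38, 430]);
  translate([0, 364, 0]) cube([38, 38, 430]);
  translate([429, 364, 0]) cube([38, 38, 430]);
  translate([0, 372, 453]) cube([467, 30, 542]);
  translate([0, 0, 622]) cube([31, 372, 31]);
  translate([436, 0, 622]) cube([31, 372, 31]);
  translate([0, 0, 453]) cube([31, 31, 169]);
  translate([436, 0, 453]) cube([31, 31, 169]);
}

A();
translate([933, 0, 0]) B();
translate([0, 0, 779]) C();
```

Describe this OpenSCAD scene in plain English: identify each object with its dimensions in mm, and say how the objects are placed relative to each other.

A is a table with a 933×814 mm rectangular top, 41 mm thick, top surface at z = 779 mm, supported by four round legs of 88 mm diameter, each leg's bounding box inset 23 mm from the nearest pair of top edges, running from the floor.

B is a bed frame 1992 mm long (x) by 939 mm wide (y). Four 66×66 mm corner posts, 430 mm tall, at the corners of the footprint. Four rails of 25 mm thickness and 192 mm height run between adjacent posts with their undersides at z = 201 mm, their outer faces flush with the outside of the frame (the two x-running rails run between the posts' inner faces; the two y-running rails run between the posts' inner faces). 10 slats, each 73 mm wide (x) and 25 mm thick, lie across the top of the two x-running rails, running the full 939 mm width of the frame in y; the slats are evenly spaced along x between the inner faces of the end posts with equal gaps (rounded down to the nearest mm) at the −x end and between each pair — any rounding remainder accumulates at the +x end.

C is a chair. The seat is a 467×402×23 mm slab with its top at z = 453 mm, on four 38×38 mm corner legs (flush with the seat edges, standing on z = 0). A flat backrest 30 mm thick, 542 mm tall, spans the full seat width and rises from the seat top along its +y edge, rear face flush with the rear of the seat. Two armrests of 31×31 mm section run along each side from the seat's front edge to the front of the backrest, top faces 200 mm above the seat top and outer faces flush with the seat's x-edges; a 31×31 mm post under the front of each armrest stands on the seat at the front corner.

The bed frame is against the table's +x side, with their −y faces flush. The chair is on top of the table.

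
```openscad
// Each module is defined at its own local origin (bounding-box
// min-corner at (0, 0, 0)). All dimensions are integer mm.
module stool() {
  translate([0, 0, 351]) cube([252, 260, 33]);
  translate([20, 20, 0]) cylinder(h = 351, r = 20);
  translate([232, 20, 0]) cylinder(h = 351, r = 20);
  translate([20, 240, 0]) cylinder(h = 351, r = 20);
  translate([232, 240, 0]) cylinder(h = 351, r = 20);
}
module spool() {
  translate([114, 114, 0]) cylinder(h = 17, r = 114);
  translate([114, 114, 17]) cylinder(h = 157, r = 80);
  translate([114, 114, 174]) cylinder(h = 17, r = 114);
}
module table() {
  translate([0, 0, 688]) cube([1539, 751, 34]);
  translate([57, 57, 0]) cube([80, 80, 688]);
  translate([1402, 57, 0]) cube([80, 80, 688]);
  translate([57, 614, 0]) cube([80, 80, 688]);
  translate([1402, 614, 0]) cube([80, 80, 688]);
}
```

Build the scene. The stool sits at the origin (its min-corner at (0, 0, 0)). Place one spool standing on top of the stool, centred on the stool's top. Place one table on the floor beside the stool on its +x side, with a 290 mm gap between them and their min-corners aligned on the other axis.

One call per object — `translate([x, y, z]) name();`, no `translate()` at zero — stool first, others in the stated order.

stool();
translate([12, 16, 384]) spool();
translate([542, 0, 0]) table();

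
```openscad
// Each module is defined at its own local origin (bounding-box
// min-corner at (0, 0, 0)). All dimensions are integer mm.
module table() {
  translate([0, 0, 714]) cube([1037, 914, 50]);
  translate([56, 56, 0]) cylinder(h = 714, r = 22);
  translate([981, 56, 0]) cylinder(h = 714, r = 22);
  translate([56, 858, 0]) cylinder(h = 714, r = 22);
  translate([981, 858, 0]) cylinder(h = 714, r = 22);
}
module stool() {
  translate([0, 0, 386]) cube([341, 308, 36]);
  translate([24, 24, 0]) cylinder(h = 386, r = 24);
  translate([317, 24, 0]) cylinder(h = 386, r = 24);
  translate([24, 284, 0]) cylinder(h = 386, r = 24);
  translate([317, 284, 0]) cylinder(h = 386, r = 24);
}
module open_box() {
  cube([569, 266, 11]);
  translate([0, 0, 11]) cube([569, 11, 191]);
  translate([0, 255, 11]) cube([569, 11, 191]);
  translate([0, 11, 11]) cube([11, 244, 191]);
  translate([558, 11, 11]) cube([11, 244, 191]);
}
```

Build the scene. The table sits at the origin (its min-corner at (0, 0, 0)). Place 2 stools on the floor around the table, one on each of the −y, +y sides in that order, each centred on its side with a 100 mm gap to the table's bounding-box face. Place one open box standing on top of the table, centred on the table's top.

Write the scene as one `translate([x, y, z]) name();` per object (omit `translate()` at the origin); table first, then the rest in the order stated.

table();
translate([348, -408, 0]) stool();
translate([348, 1014, 0]) stool();
translate([234, 324, 764]) open_box();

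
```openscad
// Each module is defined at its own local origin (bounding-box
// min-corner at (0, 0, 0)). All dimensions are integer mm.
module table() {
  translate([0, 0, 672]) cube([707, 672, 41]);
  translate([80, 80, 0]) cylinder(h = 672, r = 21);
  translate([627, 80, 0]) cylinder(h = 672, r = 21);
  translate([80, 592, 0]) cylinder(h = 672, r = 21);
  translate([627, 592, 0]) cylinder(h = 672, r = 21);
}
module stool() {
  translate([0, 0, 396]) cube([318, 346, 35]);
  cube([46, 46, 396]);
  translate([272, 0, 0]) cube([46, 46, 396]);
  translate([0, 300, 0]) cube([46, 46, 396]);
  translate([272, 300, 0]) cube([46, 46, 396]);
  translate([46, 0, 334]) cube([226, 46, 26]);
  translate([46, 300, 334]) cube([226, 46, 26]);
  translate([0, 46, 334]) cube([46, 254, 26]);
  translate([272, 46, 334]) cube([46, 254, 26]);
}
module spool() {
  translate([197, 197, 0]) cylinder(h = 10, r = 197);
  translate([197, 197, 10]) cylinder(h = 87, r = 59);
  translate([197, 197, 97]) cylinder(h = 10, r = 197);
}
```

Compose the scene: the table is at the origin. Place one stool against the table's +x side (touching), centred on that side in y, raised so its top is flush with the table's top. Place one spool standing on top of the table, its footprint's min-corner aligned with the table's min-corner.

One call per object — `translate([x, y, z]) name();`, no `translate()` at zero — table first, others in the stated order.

table();
translate([707, 163, 282]) stool();
translate([0, 0, 713]) spool();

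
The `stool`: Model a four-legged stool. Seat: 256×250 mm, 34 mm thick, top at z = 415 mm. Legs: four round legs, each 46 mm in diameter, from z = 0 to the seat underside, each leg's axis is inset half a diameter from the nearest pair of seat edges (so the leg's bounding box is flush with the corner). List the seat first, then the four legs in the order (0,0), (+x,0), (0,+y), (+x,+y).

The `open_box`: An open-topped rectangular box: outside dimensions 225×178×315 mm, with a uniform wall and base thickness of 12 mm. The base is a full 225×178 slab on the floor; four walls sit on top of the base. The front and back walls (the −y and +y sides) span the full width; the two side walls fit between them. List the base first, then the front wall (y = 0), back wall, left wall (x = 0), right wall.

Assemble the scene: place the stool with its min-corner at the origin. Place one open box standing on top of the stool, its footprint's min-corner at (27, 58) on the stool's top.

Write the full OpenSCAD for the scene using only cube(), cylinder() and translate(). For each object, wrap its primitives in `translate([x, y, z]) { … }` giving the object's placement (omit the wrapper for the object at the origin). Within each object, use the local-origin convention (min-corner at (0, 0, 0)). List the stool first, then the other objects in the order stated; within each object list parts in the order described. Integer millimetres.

translate([0, 0, 381]) cube([256, 250, 34]);
translate([23, 23, 0]) cylinder(h = 381, r = 23);
translate([233, 23, 0]) cylinder(h = 381, r = 23);
translate([23, 227, 0]) cylinder(h = 381, r = 23);
translate([233, 227, 0]) cylinder(h = 381, r = 23);
translate([27, 58, 415]) {
  cube([225, 178, 12]);
  translate([0, 0, 12]) cube([225, 12, 303]);
  translate([0, 166, 12]) cube([225, 12, 303]);
  translate([0, 12, 12]) cube([12, 154, 303]);
  translate([213, 12, 12]) cube([12, 154, 303]);
}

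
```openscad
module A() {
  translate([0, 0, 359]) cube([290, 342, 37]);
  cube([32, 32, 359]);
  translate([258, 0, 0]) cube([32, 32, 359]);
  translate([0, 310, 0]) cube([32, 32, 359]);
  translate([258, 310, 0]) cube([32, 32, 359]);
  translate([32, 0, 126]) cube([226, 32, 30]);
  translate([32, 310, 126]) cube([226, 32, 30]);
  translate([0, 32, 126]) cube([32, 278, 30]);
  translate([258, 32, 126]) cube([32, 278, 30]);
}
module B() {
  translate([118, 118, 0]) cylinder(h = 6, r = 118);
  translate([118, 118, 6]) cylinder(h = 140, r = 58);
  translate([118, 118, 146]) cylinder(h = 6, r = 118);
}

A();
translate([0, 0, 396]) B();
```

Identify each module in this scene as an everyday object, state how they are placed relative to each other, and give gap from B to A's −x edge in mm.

A is a stool. B is a spool. The spool is on top of the stool. The gap from the spool to the stool's −x edge is 0 mm.

The spool's min-x is at 0; the stool's min-x is 0; gap = 0 mm.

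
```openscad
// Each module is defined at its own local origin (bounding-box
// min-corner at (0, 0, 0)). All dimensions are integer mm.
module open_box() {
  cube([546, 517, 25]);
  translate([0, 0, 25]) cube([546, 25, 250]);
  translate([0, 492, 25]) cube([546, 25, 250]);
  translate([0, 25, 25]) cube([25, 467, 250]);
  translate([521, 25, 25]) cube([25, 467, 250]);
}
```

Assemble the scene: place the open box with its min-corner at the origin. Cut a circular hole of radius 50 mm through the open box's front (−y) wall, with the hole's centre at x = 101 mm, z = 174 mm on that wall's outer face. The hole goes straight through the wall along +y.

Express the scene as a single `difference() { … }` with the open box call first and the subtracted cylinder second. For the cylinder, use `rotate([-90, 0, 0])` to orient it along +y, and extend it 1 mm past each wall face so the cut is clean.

difference() {
  open_box();
  translate([101, -1, 174]) rotate([-90, 0, 0]) cylinder(h = 27, r = 50);
}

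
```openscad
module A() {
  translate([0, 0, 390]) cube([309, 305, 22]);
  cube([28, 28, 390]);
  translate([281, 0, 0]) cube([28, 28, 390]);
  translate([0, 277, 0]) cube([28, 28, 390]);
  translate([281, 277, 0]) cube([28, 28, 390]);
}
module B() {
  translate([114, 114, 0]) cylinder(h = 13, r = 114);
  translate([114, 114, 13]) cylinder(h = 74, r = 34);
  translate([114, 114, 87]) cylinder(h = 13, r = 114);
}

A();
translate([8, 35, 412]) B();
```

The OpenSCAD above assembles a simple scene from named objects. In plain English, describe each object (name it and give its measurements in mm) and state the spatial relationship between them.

A is a four-legged stool. The seat is 309×305 mm, 22 mm thick, top at z = 412 mm. It stands on four square legs, each 28×28 mm in cross-section, from z = 0 to the seat underside, each flush with a corner of the seat.

B is a spool: two coaxial disc flanges of radius 114 mm and thickness 13 mm, joined by a core cylinder of radius 34 mm and height 74 mm. The lower flange rests on z = 0 and the three cylinders share a vertical axis.

The spool is on top of the stool.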